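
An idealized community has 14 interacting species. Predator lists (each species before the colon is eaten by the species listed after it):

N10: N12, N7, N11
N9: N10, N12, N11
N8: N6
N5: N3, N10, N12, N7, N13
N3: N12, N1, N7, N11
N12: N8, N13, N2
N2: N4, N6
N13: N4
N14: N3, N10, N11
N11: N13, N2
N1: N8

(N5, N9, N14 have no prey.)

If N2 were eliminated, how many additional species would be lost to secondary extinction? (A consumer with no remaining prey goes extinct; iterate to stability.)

Remove N2.
Every predator of it retains at least one other prey: N4 still has N13; N6 still has N8.
No consumer loses all prey, so no secondary extinctions occur.

0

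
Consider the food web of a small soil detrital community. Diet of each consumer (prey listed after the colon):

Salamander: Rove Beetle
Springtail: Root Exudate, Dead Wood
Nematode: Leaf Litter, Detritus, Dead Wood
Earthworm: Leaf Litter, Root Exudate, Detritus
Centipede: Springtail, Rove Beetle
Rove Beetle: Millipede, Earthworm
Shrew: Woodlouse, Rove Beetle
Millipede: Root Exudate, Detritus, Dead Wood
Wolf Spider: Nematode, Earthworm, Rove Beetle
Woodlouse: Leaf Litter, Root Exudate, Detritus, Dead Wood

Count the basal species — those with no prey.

Basal species (no prey listed): Leaf Litter, Root Exudate, Detritus, Dead Wood.
Count: 4.

4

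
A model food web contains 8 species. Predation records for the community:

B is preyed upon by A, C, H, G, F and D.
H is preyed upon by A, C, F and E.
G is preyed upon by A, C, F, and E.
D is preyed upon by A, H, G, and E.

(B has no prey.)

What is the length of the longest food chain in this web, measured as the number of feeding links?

3 links

One longest chain: B → D → G → F.
It has 4 species and 3 links.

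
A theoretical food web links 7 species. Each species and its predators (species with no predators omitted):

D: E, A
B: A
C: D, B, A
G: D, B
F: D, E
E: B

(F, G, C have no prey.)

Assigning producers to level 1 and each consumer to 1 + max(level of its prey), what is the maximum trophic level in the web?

Producers (level 1): F, G, C.
F → D → E → B → A gives A level 5.
No species has a prey at level 5, so no species reaches level 6.

5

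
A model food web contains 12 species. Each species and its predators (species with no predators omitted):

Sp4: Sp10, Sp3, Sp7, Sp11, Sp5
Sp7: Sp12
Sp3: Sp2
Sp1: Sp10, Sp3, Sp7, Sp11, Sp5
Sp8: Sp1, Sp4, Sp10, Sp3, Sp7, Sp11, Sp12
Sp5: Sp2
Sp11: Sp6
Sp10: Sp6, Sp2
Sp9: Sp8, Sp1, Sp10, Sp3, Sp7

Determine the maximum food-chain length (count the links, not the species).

One longest chain: Sp9 → Sp8 → Sp1 → Sp10 → Sp6.
It has 5 species and 4 links.

4 links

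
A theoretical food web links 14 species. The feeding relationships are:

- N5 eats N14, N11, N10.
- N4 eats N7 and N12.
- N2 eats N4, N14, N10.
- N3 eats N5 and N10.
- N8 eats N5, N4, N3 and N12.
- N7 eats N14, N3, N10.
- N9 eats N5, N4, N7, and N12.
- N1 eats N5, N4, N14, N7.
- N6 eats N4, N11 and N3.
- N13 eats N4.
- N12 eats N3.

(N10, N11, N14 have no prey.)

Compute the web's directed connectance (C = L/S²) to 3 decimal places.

C = 0.153

The web has S = 14 species and L = 30 feeding links.
C = L / S² = 30 / 196 = 0.1531 ≈ 0.153.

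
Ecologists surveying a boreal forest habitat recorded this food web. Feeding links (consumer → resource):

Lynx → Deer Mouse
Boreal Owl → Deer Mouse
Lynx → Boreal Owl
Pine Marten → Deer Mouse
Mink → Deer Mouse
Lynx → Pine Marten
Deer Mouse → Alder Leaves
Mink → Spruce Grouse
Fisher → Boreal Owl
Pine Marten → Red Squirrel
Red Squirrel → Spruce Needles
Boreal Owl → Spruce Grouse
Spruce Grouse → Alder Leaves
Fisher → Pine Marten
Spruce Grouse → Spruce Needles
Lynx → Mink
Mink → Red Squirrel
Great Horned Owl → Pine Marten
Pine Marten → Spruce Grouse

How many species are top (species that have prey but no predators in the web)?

Top species (has prey, but nothing eats it): Lynx, Fisher, Great Horned Owl.
Count: 3.

3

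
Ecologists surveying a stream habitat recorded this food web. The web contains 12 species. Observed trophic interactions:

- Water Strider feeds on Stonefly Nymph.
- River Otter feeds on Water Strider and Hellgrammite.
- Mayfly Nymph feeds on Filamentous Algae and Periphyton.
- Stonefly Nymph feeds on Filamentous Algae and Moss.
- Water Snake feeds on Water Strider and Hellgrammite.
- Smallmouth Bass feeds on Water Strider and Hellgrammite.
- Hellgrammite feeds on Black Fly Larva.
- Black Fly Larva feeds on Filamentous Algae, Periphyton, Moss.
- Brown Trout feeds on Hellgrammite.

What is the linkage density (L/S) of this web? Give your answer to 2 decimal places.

L/S = 1.33

There are L = 16 links among S = 12 species.
L/S = 16/12 = 1.3333 ≈ 1.33.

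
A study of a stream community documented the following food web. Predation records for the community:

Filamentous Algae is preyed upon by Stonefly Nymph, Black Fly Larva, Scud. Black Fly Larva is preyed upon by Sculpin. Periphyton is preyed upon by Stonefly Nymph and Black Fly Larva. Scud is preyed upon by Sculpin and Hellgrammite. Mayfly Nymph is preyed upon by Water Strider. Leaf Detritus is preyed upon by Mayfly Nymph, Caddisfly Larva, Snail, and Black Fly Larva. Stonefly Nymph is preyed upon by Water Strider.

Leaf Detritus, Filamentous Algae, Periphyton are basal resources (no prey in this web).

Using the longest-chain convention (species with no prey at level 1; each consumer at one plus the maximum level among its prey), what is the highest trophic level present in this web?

Basal resources (level 1): Leaf Detritus, Filamentous Algae, Periphyton.
Leaf Detritus → Black Fly Larva → Sculpin gives Sculpin level 3.
No species has a prey at level 3, so no species reaches level 4.

3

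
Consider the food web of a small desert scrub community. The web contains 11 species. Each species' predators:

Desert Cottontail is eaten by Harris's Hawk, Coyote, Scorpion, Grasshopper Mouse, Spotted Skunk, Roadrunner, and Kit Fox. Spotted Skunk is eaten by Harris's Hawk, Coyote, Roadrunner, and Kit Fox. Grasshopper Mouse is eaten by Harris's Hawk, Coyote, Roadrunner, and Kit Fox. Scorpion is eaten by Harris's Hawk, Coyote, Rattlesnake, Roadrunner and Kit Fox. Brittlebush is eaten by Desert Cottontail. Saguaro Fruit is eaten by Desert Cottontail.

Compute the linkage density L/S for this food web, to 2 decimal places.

L/S = 2.00

There are L = 22 links among S = 11 species.
L/S = 22/11 = 2.0000 ≈ 2.00.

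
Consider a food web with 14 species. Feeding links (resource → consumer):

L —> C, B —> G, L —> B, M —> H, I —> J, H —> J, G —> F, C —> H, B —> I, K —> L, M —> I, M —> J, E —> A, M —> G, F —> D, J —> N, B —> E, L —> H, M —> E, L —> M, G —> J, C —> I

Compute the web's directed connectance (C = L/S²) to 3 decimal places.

The web has S = 14 species and L = 22 feeding links.
C = L / S² = 22 / 196 = 0.1122 ≈ 0.112.

C = 0.112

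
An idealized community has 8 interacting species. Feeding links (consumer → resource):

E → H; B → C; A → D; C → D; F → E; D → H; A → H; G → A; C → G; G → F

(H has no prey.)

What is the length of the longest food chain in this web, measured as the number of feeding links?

5 links

One longest chain: H → D → A → G → C → B.
It has 6 species and 5 links.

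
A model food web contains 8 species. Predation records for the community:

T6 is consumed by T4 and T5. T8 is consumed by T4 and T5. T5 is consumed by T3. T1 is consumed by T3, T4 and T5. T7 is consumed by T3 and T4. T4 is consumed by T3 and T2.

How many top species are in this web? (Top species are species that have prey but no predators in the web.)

2

Top species (has prey, but nothing eats it): T3, T2.
Count: 2.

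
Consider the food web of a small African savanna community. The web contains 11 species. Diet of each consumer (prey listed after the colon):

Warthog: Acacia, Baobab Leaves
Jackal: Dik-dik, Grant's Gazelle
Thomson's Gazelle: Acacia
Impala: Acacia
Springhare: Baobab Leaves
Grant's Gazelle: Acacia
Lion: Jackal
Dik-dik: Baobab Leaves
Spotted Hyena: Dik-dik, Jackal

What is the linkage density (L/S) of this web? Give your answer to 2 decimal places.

There are L = 12 links among S = 11 species.
L/S = 12/11 = 1.0909 ≈ 1.09.

L/S = 1.09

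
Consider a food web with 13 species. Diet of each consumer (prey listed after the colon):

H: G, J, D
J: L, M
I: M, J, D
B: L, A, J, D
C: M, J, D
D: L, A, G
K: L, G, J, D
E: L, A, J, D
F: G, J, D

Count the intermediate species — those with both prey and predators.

2

Intermediate species (has both prey and predators): J, D.
Count: 2.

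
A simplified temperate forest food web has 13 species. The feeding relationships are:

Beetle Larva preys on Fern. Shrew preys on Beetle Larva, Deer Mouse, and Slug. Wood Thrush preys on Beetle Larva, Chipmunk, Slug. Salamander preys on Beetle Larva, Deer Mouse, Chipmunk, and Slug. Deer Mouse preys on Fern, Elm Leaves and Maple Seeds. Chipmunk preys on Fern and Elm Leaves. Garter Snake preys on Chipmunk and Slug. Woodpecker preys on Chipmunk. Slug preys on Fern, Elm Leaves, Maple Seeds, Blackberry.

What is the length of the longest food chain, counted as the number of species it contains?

3 species

One longest chain: Maple Seeds → Slug → Garter Snake.
It has 3 species and 2 links.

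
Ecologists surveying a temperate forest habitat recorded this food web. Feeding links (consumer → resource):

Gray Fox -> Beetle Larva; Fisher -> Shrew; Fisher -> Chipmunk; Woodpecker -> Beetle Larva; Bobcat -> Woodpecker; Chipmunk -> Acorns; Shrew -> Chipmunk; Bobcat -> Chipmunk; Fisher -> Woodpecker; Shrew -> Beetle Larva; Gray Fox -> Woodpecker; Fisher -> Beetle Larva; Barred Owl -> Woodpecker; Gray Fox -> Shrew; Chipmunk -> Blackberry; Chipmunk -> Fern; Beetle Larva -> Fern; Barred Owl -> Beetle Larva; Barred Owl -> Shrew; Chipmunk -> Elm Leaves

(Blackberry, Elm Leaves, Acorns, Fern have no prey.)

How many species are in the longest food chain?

One longest chain: Fern → Beetle Larva → Woodpecker → Gray Fox.
It has 4 species and 3 links.

4 species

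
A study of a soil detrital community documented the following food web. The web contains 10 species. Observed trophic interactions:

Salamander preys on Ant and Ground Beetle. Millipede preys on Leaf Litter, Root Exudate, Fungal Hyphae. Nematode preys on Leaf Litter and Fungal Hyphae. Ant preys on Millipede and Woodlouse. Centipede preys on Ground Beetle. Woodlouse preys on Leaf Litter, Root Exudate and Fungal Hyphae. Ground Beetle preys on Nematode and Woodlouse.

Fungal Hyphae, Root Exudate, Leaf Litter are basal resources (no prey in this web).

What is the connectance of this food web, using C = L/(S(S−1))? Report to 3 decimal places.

C = 0.167

The web has S = 10 species and L = 15 feeding links.
C = L / (S(S−1)) = 15 / 90 = 0.1667 ≈ 0.167.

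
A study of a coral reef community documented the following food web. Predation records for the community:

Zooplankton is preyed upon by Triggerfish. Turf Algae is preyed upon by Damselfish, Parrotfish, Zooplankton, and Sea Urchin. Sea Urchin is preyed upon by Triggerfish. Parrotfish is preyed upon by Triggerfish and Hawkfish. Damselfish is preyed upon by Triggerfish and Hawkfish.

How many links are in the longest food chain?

One longest chain: Turf Algae → Parrotfish → Triggerfish.
It has 3 species and 2 links.

2 links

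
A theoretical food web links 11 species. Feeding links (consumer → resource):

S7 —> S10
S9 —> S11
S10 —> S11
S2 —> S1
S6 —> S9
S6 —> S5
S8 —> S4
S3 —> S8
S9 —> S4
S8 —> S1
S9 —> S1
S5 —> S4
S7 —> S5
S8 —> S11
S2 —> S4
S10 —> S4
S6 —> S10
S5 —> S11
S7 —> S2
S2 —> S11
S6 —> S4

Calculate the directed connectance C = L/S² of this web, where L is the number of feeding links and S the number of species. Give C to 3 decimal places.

C = 0.174

The web has S = 11 species and L = 21 feeding links.
C = L / S² = 21 / 121 = 0.1736 ≈ 0.174.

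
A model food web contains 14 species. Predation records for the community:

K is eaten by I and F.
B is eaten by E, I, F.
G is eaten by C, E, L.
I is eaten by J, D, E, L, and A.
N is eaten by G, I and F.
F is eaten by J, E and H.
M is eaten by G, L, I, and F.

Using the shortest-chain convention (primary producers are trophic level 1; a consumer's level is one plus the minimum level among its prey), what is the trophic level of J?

K is a producer → level 1.
F eats K → level 2.
J eats F → level 3.
No prey of J is below level 2, so 3 is the minimum.

Trophic level 3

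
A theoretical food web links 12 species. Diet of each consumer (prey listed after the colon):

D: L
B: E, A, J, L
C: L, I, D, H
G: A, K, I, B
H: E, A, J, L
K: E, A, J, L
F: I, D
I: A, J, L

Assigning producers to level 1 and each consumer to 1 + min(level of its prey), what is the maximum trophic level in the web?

Producers (level 1): E, A, J, L.
Following each consumer down to its lowest-level prey: A → I → F (levels 1 through 3).
All prey of F (I 2, D 2) are at level 2 or above, so F is at level 1 + 2 = 3.
Every consumer has at least one prey at level 2 or below, so none exceeds level 3.

3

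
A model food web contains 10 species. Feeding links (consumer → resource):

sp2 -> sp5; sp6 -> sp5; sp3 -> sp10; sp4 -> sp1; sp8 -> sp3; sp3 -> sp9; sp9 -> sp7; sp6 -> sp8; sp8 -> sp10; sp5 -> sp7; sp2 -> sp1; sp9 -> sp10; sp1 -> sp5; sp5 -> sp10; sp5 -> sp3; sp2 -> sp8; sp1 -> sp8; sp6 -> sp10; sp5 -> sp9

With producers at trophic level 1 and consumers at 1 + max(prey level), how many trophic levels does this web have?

6

Producers (level 1): sp10, sp7.
sp10 → sp9 → sp3 → sp8 → sp1 → sp4 gives sp4 level 6.
No species has a prey at level 6, so no species reaches level 7.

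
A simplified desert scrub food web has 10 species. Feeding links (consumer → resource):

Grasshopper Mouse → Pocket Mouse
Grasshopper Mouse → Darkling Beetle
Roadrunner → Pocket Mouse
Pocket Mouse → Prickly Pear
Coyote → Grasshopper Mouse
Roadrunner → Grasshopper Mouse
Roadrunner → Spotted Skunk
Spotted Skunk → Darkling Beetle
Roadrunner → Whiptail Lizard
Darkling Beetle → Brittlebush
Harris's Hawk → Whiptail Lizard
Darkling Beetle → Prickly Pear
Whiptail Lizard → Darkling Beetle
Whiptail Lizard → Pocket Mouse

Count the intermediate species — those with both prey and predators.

Intermediate species (has both prey and predators): Pocket Mouse, Darkling Beetle, Spotted Skunk, Grasshopper Mouse, Whiptail Lizard.
Count: 5.

5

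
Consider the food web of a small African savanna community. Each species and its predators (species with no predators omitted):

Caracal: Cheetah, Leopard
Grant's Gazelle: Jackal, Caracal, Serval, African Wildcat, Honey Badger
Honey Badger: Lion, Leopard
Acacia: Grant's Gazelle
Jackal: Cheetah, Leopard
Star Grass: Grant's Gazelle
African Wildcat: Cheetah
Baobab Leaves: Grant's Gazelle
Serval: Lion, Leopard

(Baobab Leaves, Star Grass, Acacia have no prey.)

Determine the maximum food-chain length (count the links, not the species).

One longest chain: Baobab Leaves → Grant's Gazelle → Honey Badger → Lion.
It has 4 species and 3 links.

3 links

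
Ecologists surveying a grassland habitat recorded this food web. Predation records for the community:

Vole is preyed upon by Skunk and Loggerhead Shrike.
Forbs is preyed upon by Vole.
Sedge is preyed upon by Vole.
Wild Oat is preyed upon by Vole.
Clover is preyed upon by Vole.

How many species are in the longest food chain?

3 species

One longest chain: Wild Oat → Vole → Loggerhead Shrike.
It has 3 species and 2 links.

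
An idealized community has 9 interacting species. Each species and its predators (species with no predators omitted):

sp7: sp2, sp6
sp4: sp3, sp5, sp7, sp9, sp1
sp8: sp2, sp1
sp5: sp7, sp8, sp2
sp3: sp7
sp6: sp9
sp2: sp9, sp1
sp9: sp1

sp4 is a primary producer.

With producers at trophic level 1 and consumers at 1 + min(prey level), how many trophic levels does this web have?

Producers (level 1): sp4.
Following each consumer down to its lowest-level prey: sp4 → sp7 → sp6 (levels 1 through 3).
All prey of sp6 (sp7 2) are at level 2 or above, so sp6 is at level 1 + 2 = 3.
Every consumer has at least one prey at level 2 or below, so none exceeds level 3.

3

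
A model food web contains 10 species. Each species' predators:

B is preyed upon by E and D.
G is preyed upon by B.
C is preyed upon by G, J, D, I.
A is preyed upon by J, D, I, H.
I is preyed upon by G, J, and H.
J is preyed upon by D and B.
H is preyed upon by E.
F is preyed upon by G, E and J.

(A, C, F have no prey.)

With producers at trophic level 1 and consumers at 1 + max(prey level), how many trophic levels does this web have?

Producers (level 1): A, C, F.
A → I → G → B → D gives D level 5.
No species has a prey at level 5, so no species reaches level 6.

5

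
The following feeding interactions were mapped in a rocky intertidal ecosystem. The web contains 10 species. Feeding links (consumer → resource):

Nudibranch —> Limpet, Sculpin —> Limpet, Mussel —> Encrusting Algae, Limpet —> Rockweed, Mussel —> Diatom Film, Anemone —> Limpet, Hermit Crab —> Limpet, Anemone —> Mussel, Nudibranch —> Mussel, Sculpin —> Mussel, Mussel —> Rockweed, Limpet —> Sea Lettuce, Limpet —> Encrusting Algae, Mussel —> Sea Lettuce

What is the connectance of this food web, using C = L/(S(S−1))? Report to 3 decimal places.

C = 0.156

The web has S = 10 species and L = 14 feeding links.
C = L / (S(S−1)) = 14 / 90 = 0.1556 ≈ 0.156.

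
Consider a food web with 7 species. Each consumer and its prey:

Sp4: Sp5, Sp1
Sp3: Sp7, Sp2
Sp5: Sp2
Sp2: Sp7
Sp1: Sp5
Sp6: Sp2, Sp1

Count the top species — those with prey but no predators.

3

Top species (has prey, but nothing eats it): Sp3, Sp4, Sp6.
Count: 3.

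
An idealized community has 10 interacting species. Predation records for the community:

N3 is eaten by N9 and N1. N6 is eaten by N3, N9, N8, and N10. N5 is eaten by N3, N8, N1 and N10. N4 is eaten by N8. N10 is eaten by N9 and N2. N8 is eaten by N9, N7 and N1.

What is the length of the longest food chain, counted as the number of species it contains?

3 species

One longest chain: N4 → N8 → N7.
It has 3 species and 2 links.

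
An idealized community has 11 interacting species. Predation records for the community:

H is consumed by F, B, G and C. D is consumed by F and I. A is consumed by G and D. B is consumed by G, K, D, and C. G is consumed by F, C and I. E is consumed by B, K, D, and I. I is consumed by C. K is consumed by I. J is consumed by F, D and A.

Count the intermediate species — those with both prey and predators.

6

Intermediate species (has both prey and predators): A, B, D, K, G, I.
Count: 6.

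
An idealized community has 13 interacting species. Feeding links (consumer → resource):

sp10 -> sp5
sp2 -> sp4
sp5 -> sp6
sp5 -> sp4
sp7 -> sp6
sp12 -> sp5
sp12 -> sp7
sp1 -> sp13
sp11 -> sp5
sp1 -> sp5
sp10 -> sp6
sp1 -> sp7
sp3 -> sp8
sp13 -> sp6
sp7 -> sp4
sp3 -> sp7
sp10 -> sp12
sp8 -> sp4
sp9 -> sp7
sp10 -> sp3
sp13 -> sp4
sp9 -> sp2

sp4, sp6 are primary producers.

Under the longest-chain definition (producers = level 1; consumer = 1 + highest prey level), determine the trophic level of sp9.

Trophic level 3

sp4 is a producer → level 1.
sp7 eats sp4 (level 1); other prey at levels: sp6 1 → level 2.
sp9 eats sp7 (level 2); other prey at levels: sp2 2 → level 3.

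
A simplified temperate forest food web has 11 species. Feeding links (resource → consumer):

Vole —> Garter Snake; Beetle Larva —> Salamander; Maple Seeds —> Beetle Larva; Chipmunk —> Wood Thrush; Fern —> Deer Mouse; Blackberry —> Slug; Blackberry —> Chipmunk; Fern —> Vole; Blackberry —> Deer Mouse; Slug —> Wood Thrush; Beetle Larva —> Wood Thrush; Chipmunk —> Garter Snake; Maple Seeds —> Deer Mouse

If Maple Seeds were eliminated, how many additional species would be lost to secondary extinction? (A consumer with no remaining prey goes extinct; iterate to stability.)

Remove Maple Seeds.
Round 1: Beetle Larva (all prey gone) → extinct.
Round 2: Salamander (all prey gone) → extinct.
No further losses. Total secondary extinctions: 2.

2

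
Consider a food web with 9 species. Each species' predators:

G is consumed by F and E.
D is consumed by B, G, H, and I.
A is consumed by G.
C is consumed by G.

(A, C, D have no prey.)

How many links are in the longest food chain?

One longest chain: A → G → E.
It has 3 species and 2 links.

2 links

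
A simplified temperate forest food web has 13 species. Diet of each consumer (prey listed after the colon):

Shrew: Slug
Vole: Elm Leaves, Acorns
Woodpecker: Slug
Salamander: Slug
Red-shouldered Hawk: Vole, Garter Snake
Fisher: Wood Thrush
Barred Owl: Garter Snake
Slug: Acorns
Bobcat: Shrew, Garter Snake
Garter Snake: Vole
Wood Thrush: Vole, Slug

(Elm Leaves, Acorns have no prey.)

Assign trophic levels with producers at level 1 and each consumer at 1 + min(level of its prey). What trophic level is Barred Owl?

Elm Leaves is a producer → level 1.
Vole eats Elm Leaves → level 2.
Garter Snake eats Vole → level 3.
Barred Owl eats Garter Snake → level 4.
No prey of Barred Owl is below level 3, so 4 is the minimum.

Trophic level 4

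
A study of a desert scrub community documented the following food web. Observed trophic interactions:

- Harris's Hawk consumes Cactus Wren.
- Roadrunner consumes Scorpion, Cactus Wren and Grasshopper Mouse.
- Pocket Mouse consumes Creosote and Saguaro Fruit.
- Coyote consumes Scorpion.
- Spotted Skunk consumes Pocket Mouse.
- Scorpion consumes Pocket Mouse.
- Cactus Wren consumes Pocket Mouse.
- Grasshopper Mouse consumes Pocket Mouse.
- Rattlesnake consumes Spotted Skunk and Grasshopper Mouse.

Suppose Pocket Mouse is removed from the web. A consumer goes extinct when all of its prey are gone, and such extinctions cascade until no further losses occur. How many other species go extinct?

8

Remove Pocket Mouse.
Round 1: Cactus Wren (all prey gone), Scorpion (all prey gone), Grasshopper Mouse (all prey gone), Spotted Skunk (all prey gone) → extinct.
Round 2: Coyote (all prey gone), Rattlesnake (all prey gone), Harris's Hawk (all prey gone), Roadrunner (all prey gone) → extinct.
No further losses. Total secondary extinctions: 8.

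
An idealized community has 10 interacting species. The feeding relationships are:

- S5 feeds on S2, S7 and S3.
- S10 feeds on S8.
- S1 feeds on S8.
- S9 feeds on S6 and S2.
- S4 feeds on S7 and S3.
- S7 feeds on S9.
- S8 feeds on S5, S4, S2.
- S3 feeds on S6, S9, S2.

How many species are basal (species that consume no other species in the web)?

Basal species (no prey listed): S2, S6.
Count: 2.

2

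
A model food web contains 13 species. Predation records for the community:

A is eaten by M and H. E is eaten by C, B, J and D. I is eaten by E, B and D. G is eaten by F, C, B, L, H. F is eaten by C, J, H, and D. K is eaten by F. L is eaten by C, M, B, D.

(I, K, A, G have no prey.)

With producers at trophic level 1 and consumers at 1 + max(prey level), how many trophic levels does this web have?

Producers (level 1): I, K, A, G.
K → F → H gives H level 3.
No species has a prey at level 3, so no species reaches level 4.

3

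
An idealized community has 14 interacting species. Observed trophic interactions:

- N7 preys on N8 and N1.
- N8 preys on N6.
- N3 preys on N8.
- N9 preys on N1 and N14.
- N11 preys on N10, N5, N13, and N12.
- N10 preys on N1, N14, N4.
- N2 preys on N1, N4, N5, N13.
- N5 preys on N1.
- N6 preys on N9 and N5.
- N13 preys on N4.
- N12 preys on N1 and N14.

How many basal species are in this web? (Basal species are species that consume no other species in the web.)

Basal species (no prey listed): N4, N14, N1.
Count: 3.

3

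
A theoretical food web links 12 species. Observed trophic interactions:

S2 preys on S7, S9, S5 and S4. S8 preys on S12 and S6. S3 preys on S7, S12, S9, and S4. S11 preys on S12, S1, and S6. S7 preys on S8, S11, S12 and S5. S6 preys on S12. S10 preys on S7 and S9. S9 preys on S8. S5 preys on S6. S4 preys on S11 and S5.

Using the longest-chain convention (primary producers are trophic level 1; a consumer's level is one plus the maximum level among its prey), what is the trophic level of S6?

S12 is a producer → level 1.
S6 eats S12 → level 2.

Trophic level 2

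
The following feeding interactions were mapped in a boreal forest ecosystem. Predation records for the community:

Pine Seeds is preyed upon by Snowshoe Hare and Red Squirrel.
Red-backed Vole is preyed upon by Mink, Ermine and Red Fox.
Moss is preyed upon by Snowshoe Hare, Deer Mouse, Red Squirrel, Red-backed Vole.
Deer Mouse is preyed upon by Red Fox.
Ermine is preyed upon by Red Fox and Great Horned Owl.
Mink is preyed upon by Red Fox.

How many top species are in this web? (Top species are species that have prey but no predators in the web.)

Top species (has prey, but nothing eats it): Red Squirrel, Snowshoe Hare, Great Horned Owl, Red Fox.
Count: 4.

4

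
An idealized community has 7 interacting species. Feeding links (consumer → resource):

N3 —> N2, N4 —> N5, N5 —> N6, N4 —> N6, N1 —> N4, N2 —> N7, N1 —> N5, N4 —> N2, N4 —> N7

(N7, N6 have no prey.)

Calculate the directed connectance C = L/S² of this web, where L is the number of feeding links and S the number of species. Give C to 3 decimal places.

C = 0.184

The web has S = 7 species and L = 9 feeding links.
C = L / S² = 9 / 49 = 0.1837 ≈ 0.184.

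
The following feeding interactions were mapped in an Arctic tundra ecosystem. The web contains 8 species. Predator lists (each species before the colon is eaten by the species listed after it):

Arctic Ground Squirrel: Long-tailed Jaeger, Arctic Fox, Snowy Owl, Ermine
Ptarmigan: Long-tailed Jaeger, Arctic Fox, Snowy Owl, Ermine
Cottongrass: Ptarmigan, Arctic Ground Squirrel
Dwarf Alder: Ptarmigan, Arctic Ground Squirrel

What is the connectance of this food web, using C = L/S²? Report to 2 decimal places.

C = 0.19

The web has S = 8 species and L = 12 feeding links.
C = L / S² = 12 / 64 = 0.1875 ≈ 0.19.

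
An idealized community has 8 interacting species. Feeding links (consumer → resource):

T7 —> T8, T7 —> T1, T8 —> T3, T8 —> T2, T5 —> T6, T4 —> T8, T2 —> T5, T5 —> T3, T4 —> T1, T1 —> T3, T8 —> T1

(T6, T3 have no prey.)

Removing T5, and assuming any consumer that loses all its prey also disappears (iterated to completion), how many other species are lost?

Remove T5.
Round 1: T2 (all prey gone) → extinct.
No further losses. Total secondary extinctions: 1.

1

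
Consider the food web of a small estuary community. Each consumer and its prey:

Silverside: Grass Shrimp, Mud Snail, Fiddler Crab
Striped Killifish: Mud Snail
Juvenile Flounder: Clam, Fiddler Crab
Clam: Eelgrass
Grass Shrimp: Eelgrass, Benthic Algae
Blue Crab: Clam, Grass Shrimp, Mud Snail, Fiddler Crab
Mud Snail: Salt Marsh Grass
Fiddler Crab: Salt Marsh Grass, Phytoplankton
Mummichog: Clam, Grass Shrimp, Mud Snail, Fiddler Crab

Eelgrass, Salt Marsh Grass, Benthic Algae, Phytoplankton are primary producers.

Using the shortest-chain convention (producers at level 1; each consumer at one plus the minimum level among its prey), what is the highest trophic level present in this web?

Producers (level 1): Eelgrass, Salt Marsh Grass, Benthic Algae, Phytoplankton.
Following each consumer down to its lowest-level prey: Eelgrass → Clam → Juvenile Flounder (levels 1 through 3).
All prey of Juvenile Flounder (Clam 2, Fiddler Crab 2) are at level 2 or above, so Juvenile Flounder is at level 1 + 2 = 3.
Every consumer has at least one prey at level 2 or below, so none exceeds level 3.

3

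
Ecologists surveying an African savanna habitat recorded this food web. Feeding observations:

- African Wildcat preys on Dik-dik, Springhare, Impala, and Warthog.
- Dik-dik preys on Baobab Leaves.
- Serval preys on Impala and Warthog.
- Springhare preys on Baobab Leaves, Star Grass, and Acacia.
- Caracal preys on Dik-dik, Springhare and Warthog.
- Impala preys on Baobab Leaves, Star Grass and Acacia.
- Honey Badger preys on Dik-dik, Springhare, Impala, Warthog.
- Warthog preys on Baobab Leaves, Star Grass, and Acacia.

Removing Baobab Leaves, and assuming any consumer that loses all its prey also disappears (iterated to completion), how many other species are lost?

1

Remove Baobab Leaves.
Round 1: Dik-dik (all prey gone) → extinct.
No further losses. Total secondary extinctions: 1.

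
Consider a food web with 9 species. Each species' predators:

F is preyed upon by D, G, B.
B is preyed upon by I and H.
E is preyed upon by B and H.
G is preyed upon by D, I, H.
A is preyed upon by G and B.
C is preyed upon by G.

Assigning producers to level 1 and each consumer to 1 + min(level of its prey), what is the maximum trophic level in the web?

Producers (level 1): E, F, C, A.
Following each consumer down to its lowest-level prey: F → G → I (levels 1 through 3).
All prey of I (G 2, B 2) are at level 2 or above, so I is at level 1 + 2 = 3.
Every consumer has at least one prey at level 2 or below, so none exceeds level 3.

3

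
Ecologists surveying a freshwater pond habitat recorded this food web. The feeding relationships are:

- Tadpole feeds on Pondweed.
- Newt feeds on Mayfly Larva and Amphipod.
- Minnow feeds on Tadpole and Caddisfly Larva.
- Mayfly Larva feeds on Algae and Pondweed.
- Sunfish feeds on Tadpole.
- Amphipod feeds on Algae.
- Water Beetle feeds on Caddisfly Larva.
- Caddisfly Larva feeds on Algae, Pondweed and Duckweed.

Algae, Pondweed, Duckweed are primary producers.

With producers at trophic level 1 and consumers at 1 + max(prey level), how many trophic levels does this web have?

3

Producers (level 1): Algae, Pondweed, Duckweed.
Pondweed → Tadpole → Sunfish gives Sunfish level 3.
No species has a prey at level 3, so no species reaches level 4.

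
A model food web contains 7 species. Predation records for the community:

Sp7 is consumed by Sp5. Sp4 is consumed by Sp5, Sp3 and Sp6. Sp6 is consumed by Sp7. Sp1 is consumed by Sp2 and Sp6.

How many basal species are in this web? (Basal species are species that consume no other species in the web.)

Basal species (no prey listed): Sp4, Sp1.
Count: 2.

2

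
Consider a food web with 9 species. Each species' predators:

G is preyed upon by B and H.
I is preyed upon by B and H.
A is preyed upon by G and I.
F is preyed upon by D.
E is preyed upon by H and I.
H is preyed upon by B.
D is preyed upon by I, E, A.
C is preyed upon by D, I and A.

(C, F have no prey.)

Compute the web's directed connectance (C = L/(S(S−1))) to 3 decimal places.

C = 0.222

The web has S = 9 species and L = 16 feeding links.
C = L / (S(S−1)) = 16 / 72 = 0.2222 ≈ 0.222.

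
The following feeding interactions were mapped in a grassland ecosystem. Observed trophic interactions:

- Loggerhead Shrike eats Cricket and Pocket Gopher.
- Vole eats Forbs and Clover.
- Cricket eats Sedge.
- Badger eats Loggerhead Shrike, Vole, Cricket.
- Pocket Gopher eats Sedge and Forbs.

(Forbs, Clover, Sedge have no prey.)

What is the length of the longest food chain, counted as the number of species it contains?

One longest chain: Forbs → Pocket Gopher → Loggerhead Shrike → Badger.
It has 4 species and 3 links.

4 species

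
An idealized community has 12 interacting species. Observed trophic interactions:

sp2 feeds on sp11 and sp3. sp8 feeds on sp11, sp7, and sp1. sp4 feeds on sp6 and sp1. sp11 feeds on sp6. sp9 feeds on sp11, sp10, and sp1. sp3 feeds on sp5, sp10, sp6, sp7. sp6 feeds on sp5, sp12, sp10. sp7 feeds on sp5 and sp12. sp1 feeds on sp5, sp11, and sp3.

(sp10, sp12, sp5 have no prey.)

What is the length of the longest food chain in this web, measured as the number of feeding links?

One longest chain: sp10 → sp6 → sp11 → sp1 → sp8.
It has 5 species and 4 links.

4 links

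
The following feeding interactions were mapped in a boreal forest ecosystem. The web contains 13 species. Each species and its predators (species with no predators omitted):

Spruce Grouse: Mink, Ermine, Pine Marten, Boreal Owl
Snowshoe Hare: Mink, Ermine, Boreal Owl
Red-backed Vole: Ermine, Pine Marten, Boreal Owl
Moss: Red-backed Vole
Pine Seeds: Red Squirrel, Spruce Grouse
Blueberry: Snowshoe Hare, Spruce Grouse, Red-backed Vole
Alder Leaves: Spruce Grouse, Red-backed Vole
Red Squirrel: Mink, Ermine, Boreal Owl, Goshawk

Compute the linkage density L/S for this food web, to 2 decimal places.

L/S = 1.69

There are L = 22 links among S = 13 species.
L/S = 22/13 = 1.6923 ≈ 1.69.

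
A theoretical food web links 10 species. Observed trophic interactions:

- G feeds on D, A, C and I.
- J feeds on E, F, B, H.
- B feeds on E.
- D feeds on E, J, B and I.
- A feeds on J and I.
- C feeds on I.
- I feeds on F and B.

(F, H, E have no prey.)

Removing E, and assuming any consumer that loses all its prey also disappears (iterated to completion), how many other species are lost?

Remove E.
Round 1: B (all prey gone) → extinct.
No further losses. Total secondary extinctions: 1.

1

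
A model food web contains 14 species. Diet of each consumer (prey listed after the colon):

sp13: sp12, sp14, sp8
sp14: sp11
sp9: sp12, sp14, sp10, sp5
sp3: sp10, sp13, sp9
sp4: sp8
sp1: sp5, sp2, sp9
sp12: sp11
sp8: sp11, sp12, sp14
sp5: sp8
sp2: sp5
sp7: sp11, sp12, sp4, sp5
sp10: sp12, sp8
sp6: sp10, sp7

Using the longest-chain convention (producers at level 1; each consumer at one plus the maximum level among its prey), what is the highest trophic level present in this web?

6

Producers (level 1): sp11.
sp11 → sp12 → sp8 → sp10 → sp9 → sp3 gives sp3 level 6.
No species has a prey at level 6, so no species reaches level 7.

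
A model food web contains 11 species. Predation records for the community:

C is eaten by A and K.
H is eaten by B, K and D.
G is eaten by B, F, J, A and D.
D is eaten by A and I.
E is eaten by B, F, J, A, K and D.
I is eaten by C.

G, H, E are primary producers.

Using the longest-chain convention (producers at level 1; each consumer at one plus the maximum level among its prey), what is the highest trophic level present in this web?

Producers (level 1): G, H, E.
G → D → I → C → K gives K level 5.
No species has a prey at level 5, so no species reaches level 6.

5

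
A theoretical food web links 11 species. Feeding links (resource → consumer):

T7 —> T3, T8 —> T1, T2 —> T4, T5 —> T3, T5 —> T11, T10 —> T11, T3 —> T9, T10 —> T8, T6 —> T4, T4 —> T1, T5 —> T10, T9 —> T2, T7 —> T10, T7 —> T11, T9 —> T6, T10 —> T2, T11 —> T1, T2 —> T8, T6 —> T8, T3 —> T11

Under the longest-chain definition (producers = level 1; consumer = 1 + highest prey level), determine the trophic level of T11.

Trophic level 3

T5 is a producer → level 1.
T10 eats T5 (level 1); other prey at levels: T7 1 → level 2.
T11 eats T10 (level 2); other prey at levels: T5 1, T7 1, T3 2 → level 3.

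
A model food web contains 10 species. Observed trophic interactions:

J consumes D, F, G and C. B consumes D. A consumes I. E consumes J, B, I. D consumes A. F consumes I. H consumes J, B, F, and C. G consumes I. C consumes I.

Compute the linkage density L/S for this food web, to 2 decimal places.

There are L = 17 links among S = 10 species.
L/S = 17/10 = 1.7000 ≈ 1.70.

L/S = 1.70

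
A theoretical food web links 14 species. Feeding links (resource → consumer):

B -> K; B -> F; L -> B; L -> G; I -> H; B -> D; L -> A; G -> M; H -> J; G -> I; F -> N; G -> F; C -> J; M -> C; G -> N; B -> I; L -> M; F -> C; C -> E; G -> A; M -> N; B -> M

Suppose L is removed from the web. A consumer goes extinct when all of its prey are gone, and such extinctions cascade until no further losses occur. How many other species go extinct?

Remove L.
Round 1: G (all prey gone), B (all prey gone) → extinct.
Round 2: K (all prey gone), A (all prey gone), F (all prey gone), I (all prey gone), D (all prey gone), M (all prey gone) → extinct.
Round 3: N (all prey gone), C (all prey gone), H (all prey gone) → extinct.
Round 4: J (all prey gone), E (all prey gone) → extinct.
No further losses. Total secondary extinctions: 13.

13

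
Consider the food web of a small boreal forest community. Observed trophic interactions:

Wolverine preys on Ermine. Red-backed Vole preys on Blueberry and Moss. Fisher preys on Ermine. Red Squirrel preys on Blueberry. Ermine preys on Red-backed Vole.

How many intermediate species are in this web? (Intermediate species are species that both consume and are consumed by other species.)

Intermediate species (has both prey and predators): Red-backed Vole, Ermine.
Count: 2.

2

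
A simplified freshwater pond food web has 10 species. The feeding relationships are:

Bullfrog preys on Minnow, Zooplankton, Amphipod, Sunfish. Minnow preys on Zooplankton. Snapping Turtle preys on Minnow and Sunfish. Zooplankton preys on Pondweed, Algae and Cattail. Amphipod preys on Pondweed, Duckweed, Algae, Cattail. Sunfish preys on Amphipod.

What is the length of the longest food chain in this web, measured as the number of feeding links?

3 links

One longest chain: Algae → Zooplankton → Minnow → Bullfrog.
It has 4 species and 3 links.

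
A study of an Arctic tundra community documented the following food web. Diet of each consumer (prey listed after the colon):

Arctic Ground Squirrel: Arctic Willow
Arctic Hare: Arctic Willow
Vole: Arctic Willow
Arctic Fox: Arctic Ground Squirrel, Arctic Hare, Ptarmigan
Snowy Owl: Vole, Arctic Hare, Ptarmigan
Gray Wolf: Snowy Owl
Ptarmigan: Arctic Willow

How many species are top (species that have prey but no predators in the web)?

2

Top species (has prey, but nothing eats it): Arctic Fox, Gray Wolf.
Count: 2.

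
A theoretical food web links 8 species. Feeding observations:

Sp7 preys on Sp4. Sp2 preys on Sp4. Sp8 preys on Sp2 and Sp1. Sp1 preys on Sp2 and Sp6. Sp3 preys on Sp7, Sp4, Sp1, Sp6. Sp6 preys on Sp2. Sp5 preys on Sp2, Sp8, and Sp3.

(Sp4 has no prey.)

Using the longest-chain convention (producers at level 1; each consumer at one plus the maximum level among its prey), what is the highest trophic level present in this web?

Producers (level 1): Sp4.
Sp4 → Sp2 → Sp6 → Sp1 → Sp8 → Sp5 gives Sp5 level 6.
No species has a prey at level 6, so no species reaches level 7.

6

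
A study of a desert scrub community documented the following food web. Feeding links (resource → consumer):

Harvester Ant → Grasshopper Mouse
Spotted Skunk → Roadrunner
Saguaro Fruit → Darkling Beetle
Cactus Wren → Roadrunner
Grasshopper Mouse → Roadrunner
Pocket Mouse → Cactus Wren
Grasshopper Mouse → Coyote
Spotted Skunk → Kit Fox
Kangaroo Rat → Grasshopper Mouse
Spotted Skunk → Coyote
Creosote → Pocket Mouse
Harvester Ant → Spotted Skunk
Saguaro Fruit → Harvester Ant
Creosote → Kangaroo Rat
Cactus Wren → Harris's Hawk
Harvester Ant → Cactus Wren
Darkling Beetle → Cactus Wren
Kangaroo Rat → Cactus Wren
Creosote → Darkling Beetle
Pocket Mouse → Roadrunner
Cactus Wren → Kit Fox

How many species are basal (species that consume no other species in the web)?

Basal species (no prey listed): Saguaro Fruit, Creosote.
Count: 2.

2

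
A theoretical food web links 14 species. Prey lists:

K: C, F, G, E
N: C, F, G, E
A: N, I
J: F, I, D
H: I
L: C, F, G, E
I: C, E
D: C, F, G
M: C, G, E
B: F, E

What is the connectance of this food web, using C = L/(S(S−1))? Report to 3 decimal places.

C = 0.154

The web has S = 14 species and L = 28 feeding links.
C = L / (S(S−1)) = 28 / 182 = 0.1538 ≈ 0.154.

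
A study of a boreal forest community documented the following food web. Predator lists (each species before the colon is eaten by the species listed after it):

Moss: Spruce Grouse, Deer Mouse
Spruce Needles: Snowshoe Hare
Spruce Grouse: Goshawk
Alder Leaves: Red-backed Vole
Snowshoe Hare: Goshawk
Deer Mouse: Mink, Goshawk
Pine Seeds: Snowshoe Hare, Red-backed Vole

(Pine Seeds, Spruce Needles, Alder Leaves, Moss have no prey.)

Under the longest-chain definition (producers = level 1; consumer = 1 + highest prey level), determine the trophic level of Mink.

Moss is a producer → level 1.
Deer Mouse eats Moss → level 2.
Mink eats Deer Mouse → level 3.

Trophic level 3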